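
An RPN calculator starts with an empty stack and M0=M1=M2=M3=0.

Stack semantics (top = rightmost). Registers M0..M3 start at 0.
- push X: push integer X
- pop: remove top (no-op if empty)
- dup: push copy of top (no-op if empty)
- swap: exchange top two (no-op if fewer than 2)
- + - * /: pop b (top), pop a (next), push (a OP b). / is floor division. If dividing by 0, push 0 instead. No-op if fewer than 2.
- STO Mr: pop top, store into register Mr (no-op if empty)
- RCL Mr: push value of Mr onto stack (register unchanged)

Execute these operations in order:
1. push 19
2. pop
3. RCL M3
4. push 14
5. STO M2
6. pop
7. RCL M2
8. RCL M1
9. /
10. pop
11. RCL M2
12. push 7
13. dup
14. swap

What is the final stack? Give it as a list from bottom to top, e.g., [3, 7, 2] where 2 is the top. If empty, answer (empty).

After op 1 (push 19): stack=[19] mem=[0,0,0,0]
After op 2 (pop): stack=[empty] mem=[0,0,0,0]
After op 3 (RCL M3): stack=[0] mem=[0,0,0,0]
After op 4 (push 14): stack=[0,14] mem=[0,0,0,0]
After op 5 (STO M2): stack=[0] mem=[0,0,14,0]
After op 6 (pop): stack=[empty] mem=[0,0,14,0]
After op 7 (RCL M2): stack=[14] mem=[0,0,14,0]
After op 8 (RCL M1): stack=[14,0] mem=[0,0,14,0]
After op 9 (/): stack=[0] mem=[0,0,14,0]
After op 10 (pop): stack=[empty] mem=[0,0,14,0]
After op 11 (RCL M2): stack=[14] mem=[0,0,14,0]
After op 12 (push 7): stack=[14,7] mem=[0,0,14,0]
After op 13 (dup): stack=[14,7,7] mem=[0,0,14,0]
After op 14 (swap): stack=[14,7,7] mem=[0,0,14,0]

Answer: [14, 7, 7]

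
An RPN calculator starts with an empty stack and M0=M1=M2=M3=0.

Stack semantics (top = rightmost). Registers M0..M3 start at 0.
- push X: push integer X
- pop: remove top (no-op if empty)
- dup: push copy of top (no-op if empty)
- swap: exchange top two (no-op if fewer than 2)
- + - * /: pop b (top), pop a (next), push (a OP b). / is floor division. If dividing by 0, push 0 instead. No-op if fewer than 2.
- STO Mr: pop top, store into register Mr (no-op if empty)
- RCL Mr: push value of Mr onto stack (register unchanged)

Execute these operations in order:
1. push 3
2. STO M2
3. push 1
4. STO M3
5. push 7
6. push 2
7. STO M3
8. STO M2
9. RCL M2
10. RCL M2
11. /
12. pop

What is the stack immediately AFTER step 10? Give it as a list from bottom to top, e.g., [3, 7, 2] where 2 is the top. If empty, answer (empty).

After op 1 (push 3): stack=[3] mem=[0,0,0,0]
After op 2 (STO M2): stack=[empty] mem=[0,0,3,0]
After op 3 (push 1): stack=[1] mem=[0,0,3,0]
After op 4 (STO M3): stack=[empty] mem=[0,0,3,1]
After op 5 (push 7): stack=[7] mem=[0,0,3,1]
After op 6 (push 2): stack=[7,2] mem=[0,0,3,1]
After op 7 (STO M3): stack=[7] mem=[0,0,3,2]
After op 8 (STO M2): stack=[empty] mem=[0,0,7,2]
After op 9 (RCL M2): stack=[7] mem=[0,0,7,2]
After op 10 (RCL M2): stack=[7,7] mem=[0,0,7,2]

[7, 7]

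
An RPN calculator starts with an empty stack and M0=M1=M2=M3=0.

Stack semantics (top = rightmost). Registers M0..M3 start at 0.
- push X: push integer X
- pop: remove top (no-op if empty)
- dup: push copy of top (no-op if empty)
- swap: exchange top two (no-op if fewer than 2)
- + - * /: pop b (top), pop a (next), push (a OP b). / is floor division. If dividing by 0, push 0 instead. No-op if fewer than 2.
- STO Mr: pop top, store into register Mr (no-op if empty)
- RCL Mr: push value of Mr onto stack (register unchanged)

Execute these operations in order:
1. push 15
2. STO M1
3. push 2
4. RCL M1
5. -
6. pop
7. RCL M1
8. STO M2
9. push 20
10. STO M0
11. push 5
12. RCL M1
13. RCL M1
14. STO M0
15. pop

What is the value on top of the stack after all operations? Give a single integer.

After op 1 (push 15): stack=[15] mem=[0,0,0,0]
After op 2 (STO M1): stack=[empty] mem=[0,15,0,0]
After op 3 (push 2): stack=[2] mem=[0,15,0,0]
After op 4 (RCL M1): stack=[2,15] mem=[0,15,0,0]
After op 5 (-): stack=[-13] mem=[0,15,0,0]
After op 6 (pop): stack=[empty] mem=[0,15,0,0]
After op 7 (RCL M1): stack=[15] mem=[0,15,0,0]
After op 8 (STO M2): stack=[empty] mem=[0,15,15,0]
After op 9 (push 20): stack=[20] mem=[0,15,15,0]
After op 10 (STO M0): stack=[empty] mem=[20,15,15,0]
After op 11 (push 5): stack=[5] mem=[20,15,15,0]
After op 12 (RCL M1): stack=[5,15] mem=[20,15,15,0]
After op 13 (RCL M1): stack=[5,15,15] mem=[20,15,15,0]
After op 14 (STO M0): stack=[5,15] mem=[15,15,15,0]
After op 15 (pop): stack=[5] mem=[15,15,15,0]

Answer: 5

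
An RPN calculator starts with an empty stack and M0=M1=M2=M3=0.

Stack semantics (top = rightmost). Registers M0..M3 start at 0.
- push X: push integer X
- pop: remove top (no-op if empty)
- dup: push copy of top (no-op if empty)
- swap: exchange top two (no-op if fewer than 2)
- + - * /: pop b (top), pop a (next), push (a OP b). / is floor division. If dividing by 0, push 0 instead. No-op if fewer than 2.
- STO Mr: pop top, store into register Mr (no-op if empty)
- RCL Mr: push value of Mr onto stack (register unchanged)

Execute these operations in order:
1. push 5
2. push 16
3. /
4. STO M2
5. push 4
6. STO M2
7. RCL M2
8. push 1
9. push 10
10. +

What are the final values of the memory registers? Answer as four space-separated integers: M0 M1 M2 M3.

After op 1 (push 5): stack=[5] mem=[0,0,0,0]
After op 2 (push 16): stack=[5,16] mem=[0,0,0,0]
After op 3 (/): stack=[0] mem=[0,0,0,0]
After op 4 (STO M2): stack=[empty] mem=[0,0,0,0]
After op 5 (push 4): stack=[4] mem=[0,0,0,0]
After op 6 (STO M2): stack=[empty] mem=[0,0,4,0]
After op 7 (RCL M2): stack=[4] mem=[0,0,4,0]
After op 8 (push 1): stack=[4,1] mem=[0,0,4,0]
After op 9 (push 10): stack=[4,1,10] mem=[0,0,4,0]
After op 10 (+): stack=[4,11] mem=[0,0,4,0]

Answer: 0 0 4 0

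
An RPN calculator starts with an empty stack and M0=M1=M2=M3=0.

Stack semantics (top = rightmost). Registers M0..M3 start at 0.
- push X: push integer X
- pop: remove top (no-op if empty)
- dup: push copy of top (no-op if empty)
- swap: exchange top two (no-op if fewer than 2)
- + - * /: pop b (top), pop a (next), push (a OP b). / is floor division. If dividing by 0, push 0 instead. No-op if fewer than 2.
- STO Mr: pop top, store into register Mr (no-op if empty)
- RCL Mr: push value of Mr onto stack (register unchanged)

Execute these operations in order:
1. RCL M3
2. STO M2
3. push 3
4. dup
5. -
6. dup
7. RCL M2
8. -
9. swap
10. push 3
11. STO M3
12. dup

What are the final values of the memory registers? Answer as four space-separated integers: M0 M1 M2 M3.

After op 1 (RCL M3): stack=[0] mem=[0,0,0,0]
After op 2 (STO M2): stack=[empty] mem=[0,0,0,0]
After op 3 (push 3): stack=[3] mem=[0,0,0,0]
After op 4 (dup): stack=[3,3] mem=[0,0,0,0]
After op 5 (-): stack=[0] mem=[0,0,0,0]
After op 6 (dup): stack=[0,0] mem=[0,0,0,0]
After op 7 (RCL M2): stack=[0,0,0] mem=[0,0,0,0]
After op 8 (-): stack=[0,0] mem=[0,0,0,0]
After op 9 (swap): stack=[0,0] mem=[0,0,0,0]
After op 10 (push 3): stack=[0,0,3] mem=[0,0,0,0]
After op 11 (STO M3): stack=[0,0] mem=[0,0,0,3]
After op 12 (dup): stack=[0,0,0] mem=[0,0,0,3]

Answer: 0 0 0 3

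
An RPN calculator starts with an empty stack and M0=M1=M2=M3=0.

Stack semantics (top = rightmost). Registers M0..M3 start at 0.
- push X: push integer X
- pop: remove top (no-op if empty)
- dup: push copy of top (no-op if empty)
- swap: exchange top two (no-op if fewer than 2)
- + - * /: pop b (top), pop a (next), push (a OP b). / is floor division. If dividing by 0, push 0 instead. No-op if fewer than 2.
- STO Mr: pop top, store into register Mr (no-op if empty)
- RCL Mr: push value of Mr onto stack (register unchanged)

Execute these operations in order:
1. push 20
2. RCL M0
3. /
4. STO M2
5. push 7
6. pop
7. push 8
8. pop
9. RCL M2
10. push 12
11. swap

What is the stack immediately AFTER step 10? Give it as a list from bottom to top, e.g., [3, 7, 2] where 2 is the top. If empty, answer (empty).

After op 1 (push 20): stack=[20] mem=[0,0,0,0]
After op 2 (RCL M0): stack=[20,0] mem=[0,0,0,0]
After op 3 (/): stack=[0] mem=[0,0,0,0]
After op 4 (STO M2): stack=[empty] mem=[0,0,0,0]
After op 5 (push 7): stack=[7] mem=[0,0,0,0]
After op 6 (pop): stack=[empty] mem=[0,0,0,0]
After op 7 (push 8): stack=[8] mem=[0,0,0,0]
After op 8 (pop): stack=[empty] mem=[0,0,0,0]
After op 9 (RCL M2): stack=[0] mem=[0,0,0,0]
After op 10 (push 12): stack=[0,12] mem=[0,0,0,0]

[0, 12]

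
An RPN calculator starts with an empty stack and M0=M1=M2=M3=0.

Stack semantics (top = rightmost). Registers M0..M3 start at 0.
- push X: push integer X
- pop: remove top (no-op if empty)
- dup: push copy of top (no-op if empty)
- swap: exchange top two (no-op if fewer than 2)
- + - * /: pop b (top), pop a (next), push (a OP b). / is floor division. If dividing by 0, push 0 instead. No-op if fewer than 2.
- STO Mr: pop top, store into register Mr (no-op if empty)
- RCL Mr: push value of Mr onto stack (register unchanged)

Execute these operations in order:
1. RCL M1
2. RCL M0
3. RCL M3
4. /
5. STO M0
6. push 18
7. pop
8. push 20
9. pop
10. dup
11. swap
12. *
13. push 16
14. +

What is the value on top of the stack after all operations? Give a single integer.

After op 1 (RCL M1): stack=[0] mem=[0,0,0,0]
After op 2 (RCL M0): stack=[0,0] mem=[0,0,0,0]
After op 3 (RCL M3): stack=[0,0,0] mem=[0,0,0,0]
After op 4 (/): stack=[0,0] mem=[0,0,0,0]
After op 5 (STO M0): stack=[0] mem=[0,0,0,0]
After op 6 (push 18): stack=[0,18] mem=[0,0,0,0]
After op 7 (pop): stack=[0] mem=[0,0,0,0]
After op 8 (push 20): stack=[0,20] mem=[0,0,0,0]
After op 9 (pop): stack=[0] mem=[0,0,0,0]
After op 10 (dup): stack=[0,0] mem=[0,0,0,0]
After op 11 (swap): stack=[0,0] mem=[0,0,0,0]
After op 12 (*): stack=[0] mem=[0,0,0,0]
After op 13 (push 16): stack=[0,16] mem=[0,0,0,0]
After op 14 (+): stack=[16] mem=[0,0,0,0]

Answer: 16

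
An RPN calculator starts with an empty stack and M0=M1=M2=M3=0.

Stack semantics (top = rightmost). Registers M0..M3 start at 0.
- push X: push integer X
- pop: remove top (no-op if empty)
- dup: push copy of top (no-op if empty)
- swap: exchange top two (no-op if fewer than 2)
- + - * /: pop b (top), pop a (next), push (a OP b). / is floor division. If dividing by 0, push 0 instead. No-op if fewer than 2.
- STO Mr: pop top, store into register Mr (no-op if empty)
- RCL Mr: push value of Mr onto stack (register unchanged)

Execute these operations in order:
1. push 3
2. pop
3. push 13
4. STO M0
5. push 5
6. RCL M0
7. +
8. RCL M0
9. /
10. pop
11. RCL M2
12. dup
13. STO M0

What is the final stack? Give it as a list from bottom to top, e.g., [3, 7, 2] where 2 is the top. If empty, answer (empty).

Answer: [0]

Derivation:
After op 1 (push 3): stack=[3] mem=[0,0,0,0]
After op 2 (pop): stack=[empty] mem=[0,0,0,0]
After op 3 (push 13): stack=[13] mem=[0,0,0,0]
After op 4 (STO M0): stack=[empty] mem=[13,0,0,0]
After op 5 (push 5): stack=[5] mem=[13,0,0,0]
After op 6 (RCL M0): stack=[5,13] mem=[13,0,0,0]
After op 7 (+): stack=[18] mem=[13,0,0,0]
After op 8 (RCL M0): stack=[18,13] mem=[13,0,0,0]
After op 9 (/): stack=[1] mem=[13,0,0,0]
After op 10 (pop): stack=[empty] mem=[13,0,0,0]
After op 11 (RCL M2): stack=[0] mem=[13,0,0,0]
After op 12 (dup): stack=[0,0] mem=[13,0,0,0]
After op 13 (STO M0): stack=[0] mem=[0,0,0,0]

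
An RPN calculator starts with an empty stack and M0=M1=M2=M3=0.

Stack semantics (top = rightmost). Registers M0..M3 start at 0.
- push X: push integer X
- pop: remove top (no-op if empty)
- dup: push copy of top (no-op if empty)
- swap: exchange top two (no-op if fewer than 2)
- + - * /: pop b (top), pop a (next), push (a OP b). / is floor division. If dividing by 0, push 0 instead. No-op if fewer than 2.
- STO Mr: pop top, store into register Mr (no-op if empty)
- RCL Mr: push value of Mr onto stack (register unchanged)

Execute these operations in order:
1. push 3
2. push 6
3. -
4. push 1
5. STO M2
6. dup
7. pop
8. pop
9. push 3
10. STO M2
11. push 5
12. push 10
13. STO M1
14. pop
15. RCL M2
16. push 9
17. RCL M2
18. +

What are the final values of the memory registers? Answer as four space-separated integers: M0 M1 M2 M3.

After op 1 (push 3): stack=[3] mem=[0,0,0,0]
After op 2 (push 6): stack=[3,6] mem=[0,0,0,0]
After op 3 (-): stack=[-3] mem=[0,0,0,0]
After op 4 (push 1): stack=[-3,1] mem=[0,0,0,0]
After op 5 (STO M2): stack=[-3] mem=[0,0,1,0]
After op 6 (dup): stack=[-3,-3] mem=[0,0,1,0]
After op 7 (pop): stack=[-3] mem=[0,0,1,0]
After op 8 (pop): stack=[empty] mem=[0,0,1,0]
After op 9 (push 3): stack=[3] mem=[0,0,1,0]
After op 10 (STO M2): stack=[empty] mem=[0,0,3,0]
After op 11 (push 5): stack=[5] mem=[0,0,3,0]
After op 12 (push 10): stack=[5,10] mem=[0,0,3,0]
After op 13 (STO M1): stack=[5] mem=[0,10,3,0]
After op 14 (pop): stack=[empty] mem=[0,10,3,0]
After op 15 (RCL M2): stack=[3] mem=[0,10,3,0]
After op 16 (push 9): stack=[3,9] mem=[0,10,3,0]
After op 17 (RCL M2): stack=[3,9,3] mem=[0,10,3,0]
After op 18 (+): stack=[3,12] mem=[0,10,3,0]

Answer: 0 10 3 0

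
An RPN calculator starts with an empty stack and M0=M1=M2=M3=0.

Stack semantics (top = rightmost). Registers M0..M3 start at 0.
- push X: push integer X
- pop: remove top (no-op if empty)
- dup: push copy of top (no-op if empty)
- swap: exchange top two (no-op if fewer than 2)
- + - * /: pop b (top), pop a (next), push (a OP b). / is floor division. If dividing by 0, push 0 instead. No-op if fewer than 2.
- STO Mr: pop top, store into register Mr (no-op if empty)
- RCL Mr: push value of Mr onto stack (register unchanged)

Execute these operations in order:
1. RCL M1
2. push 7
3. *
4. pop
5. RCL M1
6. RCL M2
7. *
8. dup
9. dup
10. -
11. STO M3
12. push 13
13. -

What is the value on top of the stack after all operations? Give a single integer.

Answer: -13

Derivation:
After op 1 (RCL M1): stack=[0] mem=[0,0,0,0]
After op 2 (push 7): stack=[0,7] mem=[0,0,0,0]
After op 3 (*): stack=[0] mem=[0,0,0,0]
After op 4 (pop): stack=[empty] mem=[0,0,0,0]
After op 5 (RCL M1): stack=[0] mem=[0,0,0,0]
After op 6 (RCL M2): stack=[0,0] mem=[0,0,0,0]
After op 7 (*): stack=[0] mem=[0,0,0,0]
After op 8 (dup): stack=[0,0] mem=[0,0,0,0]
After op 9 (dup): stack=[0,0,0] mem=[0,0,0,0]
After op 10 (-): stack=[0,0] mem=[0,0,0,0]
After op 11 (STO M3): stack=[0] mem=[0,0,0,0]
After op 12 (push 13): stack=[0,13] mem=[0,0,0,0]
After op 13 (-): stack=[-13] mem=[0,0,0,0]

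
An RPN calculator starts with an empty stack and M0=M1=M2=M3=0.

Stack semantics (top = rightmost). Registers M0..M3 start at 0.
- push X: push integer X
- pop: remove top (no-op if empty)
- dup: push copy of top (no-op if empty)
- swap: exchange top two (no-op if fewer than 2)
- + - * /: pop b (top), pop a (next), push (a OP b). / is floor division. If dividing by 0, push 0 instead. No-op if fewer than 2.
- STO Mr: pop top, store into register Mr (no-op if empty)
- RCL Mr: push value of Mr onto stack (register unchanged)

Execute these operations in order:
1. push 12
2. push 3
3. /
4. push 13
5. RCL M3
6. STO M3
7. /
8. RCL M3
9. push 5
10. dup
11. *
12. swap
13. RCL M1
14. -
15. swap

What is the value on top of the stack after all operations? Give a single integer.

Answer: 25

Derivation:
After op 1 (push 12): stack=[12] mem=[0,0,0,0]
After op 2 (push 3): stack=[12,3] mem=[0,0,0,0]
After op 3 (/): stack=[4] mem=[0,0,0,0]
After op 4 (push 13): stack=[4,13] mem=[0,0,0,0]
After op 5 (RCL M3): stack=[4,13,0] mem=[0,0,0,0]
After op 6 (STO M3): stack=[4,13] mem=[0,0,0,0]
After op 7 (/): stack=[0] mem=[0,0,0,0]
After op 8 (RCL M3): stack=[0,0] mem=[0,0,0,0]
After op 9 (push 5): stack=[0,0,5] mem=[0,0,0,0]
After op 10 (dup): stack=[0,0,5,5] mem=[0,0,0,0]
After op 11 (*): stack=[0,0,25] mem=[0,0,0,0]
After op 12 (swap): stack=[0,25,0] mem=[0,0,0,0]
After op 13 (RCL M1): stack=[0,25,0,0] mem=[0,0,0,0]
After op 14 (-): stack=[0,25,0] mem=[0,0,0,0]
After op 15 (swap): stack=[0,0,25] mem=[0,0,0,0]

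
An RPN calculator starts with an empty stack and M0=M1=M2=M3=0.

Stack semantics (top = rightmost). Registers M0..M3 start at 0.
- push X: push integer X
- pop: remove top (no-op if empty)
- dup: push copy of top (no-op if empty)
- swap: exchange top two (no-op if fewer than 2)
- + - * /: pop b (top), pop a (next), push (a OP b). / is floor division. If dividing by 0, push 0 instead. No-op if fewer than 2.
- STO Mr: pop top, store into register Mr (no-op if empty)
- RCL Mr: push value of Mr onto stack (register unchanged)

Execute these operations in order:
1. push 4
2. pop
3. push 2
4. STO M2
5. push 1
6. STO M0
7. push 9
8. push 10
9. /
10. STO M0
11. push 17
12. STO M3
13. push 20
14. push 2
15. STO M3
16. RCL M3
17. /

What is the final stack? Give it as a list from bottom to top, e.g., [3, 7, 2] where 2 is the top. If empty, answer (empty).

Answer: [10]

Derivation:
After op 1 (push 4): stack=[4] mem=[0,0,0,0]
After op 2 (pop): stack=[empty] mem=[0,0,0,0]
After op 3 (push 2): stack=[2] mem=[0,0,0,0]
After op 4 (STO M2): stack=[empty] mem=[0,0,2,0]
After op 5 (push 1): stack=[1] mem=[0,0,2,0]
After op 6 (STO M0): stack=[empty] mem=[1,0,2,0]
After op 7 (push 9): stack=[9] mem=[1,0,2,0]
After op 8 (push 10): stack=[9,10] mem=[1,0,2,0]
After op 9 (/): stack=[0] mem=[1,0,2,0]
After op 10 (STO M0): stack=[empty] mem=[0,0,2,0]
After op 11 (push 17): stack=[17] mem=[0,0,2,0]
After op 12 (STO M3): stack=[empty] mem=[0,0,2,17]
After op 13 (push 20): stack=[20] mem=[0,0,2,17]
After op 14 (push 2): stack=[20,2] mem=[0,0,2,17]
After op 15 (STO M3): stack=[20] mem=[0,0,2,2]
After op 16 (RCL M3): stack=[20,2] mem=[0,0,2,2]
After op 17 (/): stack=[10] mem=[0,0,2,2]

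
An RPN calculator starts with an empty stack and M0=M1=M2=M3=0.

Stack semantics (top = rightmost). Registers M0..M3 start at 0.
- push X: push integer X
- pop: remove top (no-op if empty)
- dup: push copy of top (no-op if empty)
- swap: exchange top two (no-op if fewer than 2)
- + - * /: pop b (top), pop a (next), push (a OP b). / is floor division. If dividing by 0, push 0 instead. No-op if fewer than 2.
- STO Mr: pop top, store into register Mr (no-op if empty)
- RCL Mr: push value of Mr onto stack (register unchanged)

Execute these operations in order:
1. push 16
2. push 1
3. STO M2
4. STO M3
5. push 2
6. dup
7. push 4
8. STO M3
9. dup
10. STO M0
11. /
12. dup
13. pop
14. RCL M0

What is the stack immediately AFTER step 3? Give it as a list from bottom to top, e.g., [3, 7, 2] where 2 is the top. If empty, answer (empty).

After op 1 (push 16): stack=[16] mem=[0,0,0,0]
After op 2 (push 1): stack=[16,1] mem=[0,0,0,0]
After op 3 (STO M2): stack=[16] mem=[0,0,1,0]

[16]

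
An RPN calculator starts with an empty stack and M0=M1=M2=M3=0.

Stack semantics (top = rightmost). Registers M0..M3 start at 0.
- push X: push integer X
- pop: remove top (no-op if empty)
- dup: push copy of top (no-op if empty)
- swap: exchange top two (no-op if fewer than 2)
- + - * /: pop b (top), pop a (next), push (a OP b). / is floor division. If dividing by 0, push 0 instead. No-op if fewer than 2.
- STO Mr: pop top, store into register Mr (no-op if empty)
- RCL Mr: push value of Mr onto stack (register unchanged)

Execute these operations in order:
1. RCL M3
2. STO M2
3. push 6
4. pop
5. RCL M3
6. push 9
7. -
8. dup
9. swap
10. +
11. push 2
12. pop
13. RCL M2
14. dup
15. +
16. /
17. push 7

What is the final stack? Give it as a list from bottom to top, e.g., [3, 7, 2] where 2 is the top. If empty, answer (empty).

After op 1 (RCL M3): stack=[0] mem=[0,0,0,0]
After op 2 (STO M2): stack=[empty] mem=[0,0,0,0]
After op 3 (push 6): stack=[6] mem=[0,0,0,0]
After op 4 (pop): stack=[empty] mem=[0,0,0,0]
After op 5 (RCL M3): stack=[0] mem=[0,0,0,0]
After op 6 (push 9): stack=[0,9] mem=[0,0,0,0]
After op 7 (-): stack=[-9] mem=[0,0,0,0]
After op 8 (dup): stack=[-9,-9] mem=[0,0,0,0]
After op 9 (swap): stack=[-9,-9] mem=[0,0,0,0]
After op 10 (+): stack=[-18] mem=[0,0,0,0]
After op 11 (push 2): stack=[-18,2] mem=[0,0,0,0]
After op 12 (pop): stack=[-18] mem=[0,0,0,0]
After op 13 (RCL M2): stack=[-18,0] mem=[0,0,0,0]
After op 14 (dup): stack=[-18,0,0] mem=[0,0,0,0]
After op 15 (+): stack=[-18,0] mem=[0,0,0,0]
After op 16 (/): stack=[0] mem=[0,0,0,0]
After op 17 (push 7): stack=[0,7] mem=[0,0,0,0]

Answer: [0, 7]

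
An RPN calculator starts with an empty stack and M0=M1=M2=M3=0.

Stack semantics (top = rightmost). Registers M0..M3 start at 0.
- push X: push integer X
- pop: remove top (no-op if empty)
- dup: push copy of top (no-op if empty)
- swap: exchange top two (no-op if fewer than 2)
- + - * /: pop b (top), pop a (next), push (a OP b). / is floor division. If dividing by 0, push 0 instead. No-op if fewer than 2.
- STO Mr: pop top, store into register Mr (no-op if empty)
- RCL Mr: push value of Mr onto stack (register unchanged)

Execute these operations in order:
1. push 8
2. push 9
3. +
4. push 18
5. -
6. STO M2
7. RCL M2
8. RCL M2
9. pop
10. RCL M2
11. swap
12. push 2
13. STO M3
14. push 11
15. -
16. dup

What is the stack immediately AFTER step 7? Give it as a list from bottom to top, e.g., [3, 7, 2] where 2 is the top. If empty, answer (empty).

After op 1 (push 8): stack=[8] mem=[0,0,0,0]
After op 2 (push 9): stack=[8,9] mem=[0,0,0,0]
After op 3 (+): stack=[17] mem=[0,0,0,0]
After op 4 (push 18): stack=[17,18] mem=[0,0,0,0]
After op 5 (-): stack=[-1] mem=[0,0,0,0]
After op 6 (STO M2): stack=[empty] mem=[0,0,-1,0]
After op 7 (RCL M2): stack=[-1] mem=[0,0,-1,0]

[-1]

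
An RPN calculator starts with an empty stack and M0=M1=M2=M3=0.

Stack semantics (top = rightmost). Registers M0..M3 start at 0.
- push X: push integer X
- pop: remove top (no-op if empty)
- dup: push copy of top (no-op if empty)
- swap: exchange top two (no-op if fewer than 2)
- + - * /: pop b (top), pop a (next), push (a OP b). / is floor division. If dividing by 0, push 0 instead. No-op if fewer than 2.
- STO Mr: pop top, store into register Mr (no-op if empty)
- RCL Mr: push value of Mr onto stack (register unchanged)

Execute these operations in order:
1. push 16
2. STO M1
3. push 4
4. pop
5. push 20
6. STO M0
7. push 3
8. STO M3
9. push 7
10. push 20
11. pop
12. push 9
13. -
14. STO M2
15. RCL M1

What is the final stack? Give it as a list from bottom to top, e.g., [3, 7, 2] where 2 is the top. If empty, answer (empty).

Answer: [16]

Derivation:
After op 1 (push 16): stack=[16] mem=[0,0,0,0]
After op 2 (STO M1): stack=[empty] mem=[0,16,0,0]
After op 3 (push 4): stack=[4] mem=[0,16,0,0]
After op 4 (pop): stack=[empty] mem=[0,16,0,0]
After op 5 (push 20): stack=[20] mem=[0,16,0,0]
After op 6 (STO M0): stack=[empty] mem=[20,16,0,0]
After op 7 (push 3): stack=[3] mem=[20,16,0,0]
After op 8 (STO M3): stack=[empty] mem=[20,16,0,3]
After op 9 (push 7): stack=[7] mem=[20,16,0,3]
After op 10 (push 20): stack=[7,20] mem=[20,16,0,3]
After op 11 (pop): stack=[7] mem=[20,16,0,3]
After op 12 (push 9): stack=[7,9] mem=[20,16,0,3]
After op 13 (-): stack=[-2] mem=[20,16,0,3]
After op 14 (STO M2): stack=[empty] mem=[20,16,-2,3]
After op 15 (RCL M1): stack=[16] mem=[20,16,-2,3]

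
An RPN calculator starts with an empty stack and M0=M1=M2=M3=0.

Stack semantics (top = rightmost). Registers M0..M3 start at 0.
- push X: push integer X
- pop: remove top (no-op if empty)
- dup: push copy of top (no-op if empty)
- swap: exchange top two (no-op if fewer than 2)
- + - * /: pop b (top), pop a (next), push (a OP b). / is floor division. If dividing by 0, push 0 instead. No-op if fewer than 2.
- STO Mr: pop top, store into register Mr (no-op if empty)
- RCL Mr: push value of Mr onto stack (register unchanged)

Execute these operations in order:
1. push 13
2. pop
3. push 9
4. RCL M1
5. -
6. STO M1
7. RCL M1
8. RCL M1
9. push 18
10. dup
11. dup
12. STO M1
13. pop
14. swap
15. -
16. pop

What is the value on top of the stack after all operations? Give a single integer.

After op 1 (push 13): stack=[13] mem=[0,0,0,0]
After op 2 (pop): stack=[empty] mem=[0,0,0,0]
After op 3 (push 9): stack=[9] mem=[0,0,0,0]
After op 4 (RCL M1): stack=[9,0] mem=[0,0,0,0]
After op 5 (-): stack=[9] mem=[0,0,0,0]
After op 6 (STO M1): stack=[empty] mem=[0,9,0,0]
After op 7 (RCL M1): stack=[9] mem=[0,9,0,0]
After op 8 (RCL M1): stack=[9,9] mem=[0,9,0,0]
After op 9 (push 18): stack=[9,9,18] mem=[0,9,0,0]
After op 10 (dup): stack=[9,9,18,18] mem=[0,9,0,0]
After op 11 (dup): stack=[9,9,18,18,18] mem=[0,9,0,0]
After op 12 (STO M1): stack=[9,9,18,18] mem=[0,18,0,0]
After op 13 (pop): stack=[9,9,18] mem=[0,18,0,0]
After op 14 (swap): stack=[9,18,9] mem=[0,18,0,0]
After op 15 (-): stack=[9,9] mem=[0,18,0,0]
After op 16 (pop): stack=[9] mem=[0,18,0,0]

Answer: 9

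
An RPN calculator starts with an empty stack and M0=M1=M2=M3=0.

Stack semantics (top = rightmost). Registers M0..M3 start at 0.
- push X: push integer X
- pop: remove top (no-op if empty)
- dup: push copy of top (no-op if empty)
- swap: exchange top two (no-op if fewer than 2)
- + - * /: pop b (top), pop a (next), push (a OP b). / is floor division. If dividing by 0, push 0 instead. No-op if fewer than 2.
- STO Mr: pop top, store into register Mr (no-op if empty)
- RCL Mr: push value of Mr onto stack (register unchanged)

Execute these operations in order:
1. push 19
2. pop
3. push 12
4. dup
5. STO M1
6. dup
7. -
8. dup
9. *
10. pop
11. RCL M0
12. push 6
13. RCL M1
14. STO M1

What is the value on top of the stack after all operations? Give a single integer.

Answer: 6

Derivation:
After op 1 (push 19): stack=[19] mem=[0,0,0,0]
After op 2 (pop): stack=[empty] mem=[0,0,0,0]
After op 3 (push 12): stack=[12] mem=[0,0,0,0]
After op 4 (dup): stack=[12,12] mem=[0,0,0,0]
After op 5 (STO M1): stack=[12] mem=[0,12,0,0]
After op 6 (dup): stack=[12,12] mem=[0,12,0,0]
After op 7 (-): stack=[0] mem=[0,12,0,0]
After op 8 (dup): stack=[0,0] mem=[0,12,0,0]
After op 9 (*): stack=[0] mem=[0,12,0,0]
After op 10 (pop): stack=[empty] mem=[0,12,0,0]
After op 11 (RCL M0): stack=[0] mem=[0,12,0,0]
After op 12 (push 6): stack=[0,6] mem=[0,12,0,0]
After op 13 (RCL M1): stack=[0,6,12] mem=[0,12,0,0]
After op 14 (STO M1): stack=[0,6] mem=[0,12,0,0]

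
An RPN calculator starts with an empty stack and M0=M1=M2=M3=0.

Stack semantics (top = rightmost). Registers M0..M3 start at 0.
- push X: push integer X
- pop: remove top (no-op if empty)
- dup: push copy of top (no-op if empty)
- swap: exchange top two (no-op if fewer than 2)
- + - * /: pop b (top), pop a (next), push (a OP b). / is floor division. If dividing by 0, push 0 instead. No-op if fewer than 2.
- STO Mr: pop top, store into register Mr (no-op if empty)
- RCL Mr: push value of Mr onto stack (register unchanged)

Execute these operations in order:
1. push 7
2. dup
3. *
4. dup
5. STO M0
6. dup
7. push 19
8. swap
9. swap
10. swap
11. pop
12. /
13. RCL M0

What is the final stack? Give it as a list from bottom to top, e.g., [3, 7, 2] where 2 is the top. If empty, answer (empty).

Answer: [2, 49]

Derivation:
After op 1 (push 7): stack=[7] mem=[0,0,0,0]
After op 2 (dup): stack=[7,7] mem=[0,0,0,0]
After op 3 (*): stack=[49] mem=[0,0,0,0]
After op 4 (dup): stack=[49,49] mem=[0,0,0,0]
After op 5 (STO M0): stack=[49] mem=[49,0,0,0]
After op 6 (dup): stack=[49,49] mem=[49,0,0,0]
After op 7 (push 19): stack=[49,49,19] mem=[49,0,0,0]
After op 8 (swap): stack=[49,19,49] mem=[49,0,0,0]
After op 9 (swap): stack=[49,49,19] mem=[49,0,0,0]
After op 10 (swap): stack=[49,19,49] mem=[49,0,0,0]
After op 11 (pop): stack=[49,19] mem=[49,0,0,0]
After op 12 (/): stack=[2] mem=[49,0,0,0]
After op 13 (RCL M0): stack=[2,49] mem=[49,0,0,0]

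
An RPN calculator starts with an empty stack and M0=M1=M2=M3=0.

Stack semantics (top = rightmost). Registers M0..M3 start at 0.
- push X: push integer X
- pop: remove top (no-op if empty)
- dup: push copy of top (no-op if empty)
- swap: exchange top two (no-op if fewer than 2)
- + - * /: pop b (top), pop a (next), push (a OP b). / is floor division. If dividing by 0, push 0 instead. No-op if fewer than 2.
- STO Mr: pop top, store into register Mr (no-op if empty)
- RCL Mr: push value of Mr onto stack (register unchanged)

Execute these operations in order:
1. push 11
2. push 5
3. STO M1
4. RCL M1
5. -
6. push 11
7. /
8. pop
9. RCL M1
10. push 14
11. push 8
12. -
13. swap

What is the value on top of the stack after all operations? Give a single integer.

After op 1 (push 11): stack=[11] mem=[0,0,0,0]
After op 2 (push 5): stack=[11,5] mem=[0,0,0,0]
After op 3 (STO M1): stack=[11] mem=[0,5,0,0]
After op 4 (RCL M1): stack=[11,5] mem=[0,5,0,0]
After op 5 (-): stack=[6] mem=[0,5,0,0]
After op 6 (push 11): stack=[6,11] mem=[0,5,0,0]
After op 7 (/): stack=[0] mem=[0,5,0,0]
After op 8 (pop): stack=[empty] mem=[0,5,0,0]
After op 9 (RCL M1): stack=[5] mem=[0,5,0,0]
After op 10 (push 14): stack=[5,14] mem=[0,5,0,0]
After op 11 (push 8): stack=[5,14,8] mem=[0,5,0,0]
After op 12 (-): stack=[5,6] mem=[0,5,0,0]
After op 13 (swap): stack=[6,5] mem=[0,5,0,0]

Answer: 5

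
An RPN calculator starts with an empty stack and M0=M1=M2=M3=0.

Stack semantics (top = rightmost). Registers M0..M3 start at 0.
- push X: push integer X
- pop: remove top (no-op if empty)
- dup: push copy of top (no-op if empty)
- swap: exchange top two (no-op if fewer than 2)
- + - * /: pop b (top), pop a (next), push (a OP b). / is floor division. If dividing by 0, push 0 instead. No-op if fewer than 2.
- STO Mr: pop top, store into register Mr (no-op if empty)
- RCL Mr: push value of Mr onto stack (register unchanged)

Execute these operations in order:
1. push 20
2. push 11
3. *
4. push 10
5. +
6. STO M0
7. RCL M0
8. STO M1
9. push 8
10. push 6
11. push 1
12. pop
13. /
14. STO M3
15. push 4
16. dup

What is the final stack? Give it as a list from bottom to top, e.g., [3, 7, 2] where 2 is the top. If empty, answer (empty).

Answer: [4, 4]

Derivation:
After op 1 (push 20): stack=[20] mem=[0,0,0,0]
After op 2 (push 11): stack=[20,11] mem=[0,0,0,0]
After op 3 (*): stack=[220] mem=[0,0,0,0]
After op 4 (push 10): stack=[220,10] mem=[0,0,0,0]
After op 5 (+): stack=[230] mem=[0,0,0,0]
After op 6 (STO M0): stack=[empty] mem=[230,0,0,0]
After op 7 (RCL M0): stack=[230] mem=[230,0,0,0]
After op 8 (STO M1): stack=[empty] mem=[230,230,0,0]
After op 9 (push 8): stack=[8] mem=[230,230,0,0]
After op 10 (push 6): stack=[8,6] mem=[230,230,0,0]
After op 11 (push 1): stack=[8,6,1] mem=[230,230,0,0]
After op 12 (pop): stack=[8,6] mem=[230,230,0,0]
After op 13 (/): stack=[1] mem=[230,230,0,0]
After op 14 (STO M3): stack=[empty] mem=[230,230,0,1]
After op 15 (push 4): stack=[4] mem=[230,230,0,1]
After op 16 (dup): stack=[4,4] mem=[230,230,0,1]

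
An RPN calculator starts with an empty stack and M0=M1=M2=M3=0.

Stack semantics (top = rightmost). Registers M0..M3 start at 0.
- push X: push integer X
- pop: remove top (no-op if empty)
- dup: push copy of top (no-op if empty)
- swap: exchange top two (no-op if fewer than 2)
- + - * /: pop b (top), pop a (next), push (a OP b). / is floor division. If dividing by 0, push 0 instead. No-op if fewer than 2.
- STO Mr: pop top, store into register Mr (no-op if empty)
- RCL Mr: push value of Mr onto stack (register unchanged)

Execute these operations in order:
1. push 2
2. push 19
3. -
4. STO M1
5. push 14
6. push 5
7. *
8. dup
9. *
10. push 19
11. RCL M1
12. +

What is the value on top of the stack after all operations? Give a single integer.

After op 1 (push 2): stack=[2] mem=[0,0,0,0]
After op 2 (push 19): stack=[2,19] mem=[0,0,0,0]
After op 3 (-): stack=[-17] mem=[0,0,0,0]
After op 4 (STO M1): stack=[empty] mem=[0,-17,0,0]
After op 5 (push 14): stack=[14] mem=[0,-17,0,0]
After op 6 (push 5): stack=[14,5] mem=[0,-17,0,0]
After op 7 (*): stack=[70] mem=[0,-17,0,0]
After op 8 (dup): stack=[70,70] mem=[0,-17,0,0]
After op 9 (*): stack=[4900] mem=[0,-17,0,0]
After op 10 (push 19): stack=[4900,19] mem=[0,-17,0,0]
After op 11 (RCL M1): stack=[4900,19,-17] mem=[0,-17,0,0]
After op 12 (+): stack=[4900,2] mem=[0,-17,0,0]

Answer: 2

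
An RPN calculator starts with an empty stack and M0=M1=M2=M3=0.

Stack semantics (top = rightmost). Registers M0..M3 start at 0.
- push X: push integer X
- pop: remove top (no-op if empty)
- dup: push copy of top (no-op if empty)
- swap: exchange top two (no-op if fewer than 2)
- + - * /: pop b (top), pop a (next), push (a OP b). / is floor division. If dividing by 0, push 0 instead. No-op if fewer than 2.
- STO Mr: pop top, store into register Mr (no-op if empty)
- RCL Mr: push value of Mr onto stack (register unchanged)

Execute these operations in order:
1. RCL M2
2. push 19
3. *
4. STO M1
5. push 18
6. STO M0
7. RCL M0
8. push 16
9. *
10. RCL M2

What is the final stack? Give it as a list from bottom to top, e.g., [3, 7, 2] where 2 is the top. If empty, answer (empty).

Answer: [288, 0]

Derivation:
After op 1 (RCL M2): stack=[0] mem=[0,0,0,0]
After op 2 (push 19): stack=[0,19] mem=[0,0,0,0]
After op 3 (*): stack=[0] mem=[0,0,0,0]
After op 4 (STO M1): stack=[empty] mem=[0,0,0,0]
After op 5 (push 18): stack=[18] mem=[0,0,0,0]
After op 6 (STO M0): stack=[empty] mem=[18,0,0,0]
After op 7 (RCL M0): stack=[18] mem=[18,0,0,0]
After op 8 (push 16): stack=[18,16] mem=[18,0,0,0]
After op 9 (*): stack=[288] mem=[18,0,0,0]
After op 10 (RCL M2): stack=[288,0] mem=[18,0,0,0]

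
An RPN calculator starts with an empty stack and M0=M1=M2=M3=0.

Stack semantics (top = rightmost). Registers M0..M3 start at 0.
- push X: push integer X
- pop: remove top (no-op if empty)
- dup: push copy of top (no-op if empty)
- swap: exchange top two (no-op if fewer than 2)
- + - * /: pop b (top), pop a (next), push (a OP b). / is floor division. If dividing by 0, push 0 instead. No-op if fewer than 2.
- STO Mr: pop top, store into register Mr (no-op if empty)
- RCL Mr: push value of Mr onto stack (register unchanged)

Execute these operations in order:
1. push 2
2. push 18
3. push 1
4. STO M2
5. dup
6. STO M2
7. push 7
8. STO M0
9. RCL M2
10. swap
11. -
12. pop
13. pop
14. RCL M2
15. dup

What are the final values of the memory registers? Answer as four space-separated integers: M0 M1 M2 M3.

Answer: 7 0 18 0

Derivation:
After op 1 (push 2): stack=[2] mem=[0,0,0,0]
After op 2 (push 18): stack=[2,18] mem=[0,0,0,0]
After op 3 (push 1): stack=[2,18,1] mem=[0,0,0,0]
After op 4 (STO M2): stack=[2,18] mem=[0,0,1,0]
After op 5 (dup): stack=[2,18,18] mem=[0,0,1,0]
After op 6 (STO M2): stack=[2,18] mem=[0,0,18,0]
After op 7 (push 7): stack=[2,18,7] mem=[0,0,18,0]
After op 8 (STO M0): stack=[2,18] mem=[7,0,18,0]
After op 9 (RCL M2): stack=[2,18,18] mem=[7,0,18,0]
After op 10 (swap): stack=[2,18,18] mem=[7,0,18,0]
After op 11 (-): stack=[2,0] mem=[7,0,18,0]
After op 12 (pop): stack=[2] mem=[7,0,18,0]
After op 13 (pop): stack=[empty] mem=[7,0,18,0]
After op 14 (RCL M2): stack=[18] mem=[7,0,18,0]
After op 15 (dup): stack=[18,18] mem=[7,0,18,0]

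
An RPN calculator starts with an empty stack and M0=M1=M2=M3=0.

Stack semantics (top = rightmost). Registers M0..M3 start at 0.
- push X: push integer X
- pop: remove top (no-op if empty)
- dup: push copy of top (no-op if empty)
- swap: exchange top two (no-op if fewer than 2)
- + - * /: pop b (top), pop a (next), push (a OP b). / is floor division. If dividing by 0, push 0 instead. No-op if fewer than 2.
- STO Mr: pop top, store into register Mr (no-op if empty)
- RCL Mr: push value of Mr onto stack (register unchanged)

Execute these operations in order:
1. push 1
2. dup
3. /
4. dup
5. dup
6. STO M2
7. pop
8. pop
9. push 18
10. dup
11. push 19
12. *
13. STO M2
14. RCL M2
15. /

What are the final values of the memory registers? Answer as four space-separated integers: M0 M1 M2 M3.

Answer: 0 0 342 0

Derivation:
After op 1 (push 1): stack=[1] mem=[0,0,0,0]
After op 2 (dup): stack=[1,1] mem=[0,0,0,0]
After op 3 (/): stack=[1] mem=[0,0,0,0]
After op 4 (dup): stack=[1,1] mem=[0,0,0,0]
After op 5 (dup): stack=[1,1,1] mem=[0,0,0,0]
After op 6 (STO M2): stack=[1,1] mem=[0,0,1,0]
After op 7 (pop): stack=[1] mem=[0,0,1,0]
After op 8 (pop): stack=[empty] mem=[0,0,1,0]
After op 9 (push 18): stack=[18] mem=[0,0,1,0]
After op 10 (dup): stack=[18,18] mem=[0,0,1,0]
After op 11 (push 19): stack=[18,18,19] mem=[0,0,1,0]
After op 12 (*): stack=[18,342] mem=[0,0,1,0]
After op 13 (STO M2): stack=[18] mem=[0,0,342,0]
After op 14 (RCL M2): stack=[18,342] mem=[0,0,342,0]
After op 15 (/): stack=[0] mem=[0,0,342,0]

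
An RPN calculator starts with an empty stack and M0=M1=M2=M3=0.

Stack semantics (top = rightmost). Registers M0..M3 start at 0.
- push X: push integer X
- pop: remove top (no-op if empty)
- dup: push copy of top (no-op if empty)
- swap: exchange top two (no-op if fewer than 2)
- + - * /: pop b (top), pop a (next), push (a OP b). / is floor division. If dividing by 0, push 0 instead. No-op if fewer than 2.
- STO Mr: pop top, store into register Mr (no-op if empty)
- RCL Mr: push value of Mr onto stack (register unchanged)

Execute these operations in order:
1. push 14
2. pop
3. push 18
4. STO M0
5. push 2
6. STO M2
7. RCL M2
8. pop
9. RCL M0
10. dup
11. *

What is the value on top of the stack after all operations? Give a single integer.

Answer: 324

Derivation:
After op 1 (push 14): stack=[14] mem=[0,0,0,0]
After op 2 (pop): stack=[empty] mem=[0,0,0,0]
After op 3 (push 18): stack=[18] mem=[0,0,0,0]
After op 4 (STO M0): stack=[empty] mem=[18,0,0,0]
After op 5 (push 2): stack=[2] mem=[18,0,0,0]
After op 6 (STO M2): stack=[empty] mem=[18,0,2,0]
After op 7 (RCL M2): stack=[2] mem=[18,0,2,0]
After op 8 (pop): stack=[empty] mem=[18,0,2,0]
After op 9 (RCL M0): stack=[18] mem=[18,0,2,0]
After op 10 (dup): stack=[18,18] mem=[18,0,2,0]
After op 11 (*): stack=[324] mem=[18,0,2,0]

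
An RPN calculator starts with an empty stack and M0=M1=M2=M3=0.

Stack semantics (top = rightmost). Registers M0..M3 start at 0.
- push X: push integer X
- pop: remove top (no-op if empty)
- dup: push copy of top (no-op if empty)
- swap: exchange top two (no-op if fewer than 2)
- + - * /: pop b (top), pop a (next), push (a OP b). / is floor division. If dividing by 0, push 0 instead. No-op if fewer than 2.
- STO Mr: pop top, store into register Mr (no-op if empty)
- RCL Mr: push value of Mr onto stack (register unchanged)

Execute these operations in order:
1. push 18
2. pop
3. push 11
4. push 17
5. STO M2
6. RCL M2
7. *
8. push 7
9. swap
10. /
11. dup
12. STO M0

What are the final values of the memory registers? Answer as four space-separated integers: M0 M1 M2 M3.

Answer: 0 0 17 0

Derivation:
After op 1 (push 18): stack=[18] mem=[0,0,0,0]
After op 2 (pop): stack=[empty] mem=[0,0,0,0]
After op 3 (push 11): stack=[11] mem=[0,0,0,0]
After op 4 (push 17): stack=[11,17] mem=[0,0,0,0]
After op 5 (STO M2): stack=[11] mem=[0,0,17,0]
After op 6 (RCL M2): stack=[11,17] mem=[0,0,17,0]
After op 7 (*): stack=[187] mem=[0,0,17,0]
After op 8 (push 7): stack=[187,7] mem=[0,0,17,0]
After op 9 (swap): stack=[7,187] mem=[0,0,17,0]
After op 10 (/): stack=[0] mem=[0,0,17,0]
After op 11 (dup): stack=[0,0] mem=[0,0,17,0]
After op 12 (STO M0): stack=[0] mem=[0,0,17,0]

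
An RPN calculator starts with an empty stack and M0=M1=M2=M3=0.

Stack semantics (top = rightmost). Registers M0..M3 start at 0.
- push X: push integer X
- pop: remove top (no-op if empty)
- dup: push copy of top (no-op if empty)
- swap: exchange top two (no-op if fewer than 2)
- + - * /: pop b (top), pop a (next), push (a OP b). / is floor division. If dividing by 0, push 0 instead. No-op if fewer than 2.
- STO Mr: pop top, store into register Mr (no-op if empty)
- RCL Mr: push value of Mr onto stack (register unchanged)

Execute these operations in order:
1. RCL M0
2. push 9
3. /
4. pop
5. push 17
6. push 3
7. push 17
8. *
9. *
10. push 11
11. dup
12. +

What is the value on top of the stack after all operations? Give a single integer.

After op 1 (RCL M0): stack=[0] mem=[0,0,0,0]
After op 2 (push 9): stack=[0,9] mem=[0,0,0,0]
After op 3 (/): stack=[0] mem=[0,0,0,0]
After op 4 (pop): stack=[empty] mem=[0,0,0,0]
After op 5 (push 17): stack=[17] mem=[0,0,0,0]
After op 6 (push 3): stack=[17,3] mem=[0,0,0,0]
After op 7 (push 17): stack=[17,3,17] mem=[0,0,0,0]
After op 8 (*): stack=[17,51] mem=[0,0,0,0]
After op 9 (*): stack=[867] mem=[0,0,0,0]
After op 10 (push 11): stack=[867,11] mem=[0,0,0,0]
After op 11 (dup): stack=[867,11,11] mem=[0,0,0,0]
After op 12 (+): stack=[867,22] mem=[0,0,0,0]

Answer: 22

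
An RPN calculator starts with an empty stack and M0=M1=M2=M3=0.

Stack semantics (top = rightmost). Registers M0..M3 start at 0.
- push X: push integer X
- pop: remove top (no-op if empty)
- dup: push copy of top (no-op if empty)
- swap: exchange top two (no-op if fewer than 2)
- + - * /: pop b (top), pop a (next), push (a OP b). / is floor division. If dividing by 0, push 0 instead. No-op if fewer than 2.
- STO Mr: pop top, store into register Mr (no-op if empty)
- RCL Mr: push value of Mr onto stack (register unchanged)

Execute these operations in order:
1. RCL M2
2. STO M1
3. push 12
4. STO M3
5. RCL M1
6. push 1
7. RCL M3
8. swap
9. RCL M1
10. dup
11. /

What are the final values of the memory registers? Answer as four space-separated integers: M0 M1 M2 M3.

Answer: 0 0 0 12

Derivation:
After op 1 (RCL M2): stack=[0] mem=[0,0,0,0]
After op 2 (STO M1): stack=[empty] mem=[0,0,0,0]
After op 3 (push 12): stack=[12] mem=[0,0,0,0]
After op 4 (STO M3): stack=[empty] mem=[0,0,0,12]
After op 5 (RCL M1): stack=[0] mem=[0,0,0,12]
After op 6 (push 1): stack=[0,1] mem=[0,0,0,12]
After op 7 (RCL M3): stack=[0,1,12] mem=[0,0,0,12]
After op 8 (swap): stack=[0,12,1] mem=[0,0,0,12]
After op 9 (RCL M1): stack=[0,12,1,0] mem=[0,0,0,12]
After op 10 (dup): stack=[0,12,1,0,0] mem=[0,0,0,12]
After op 11 (/): stack=[0,12,1,0] mem=[0,0,0,12]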